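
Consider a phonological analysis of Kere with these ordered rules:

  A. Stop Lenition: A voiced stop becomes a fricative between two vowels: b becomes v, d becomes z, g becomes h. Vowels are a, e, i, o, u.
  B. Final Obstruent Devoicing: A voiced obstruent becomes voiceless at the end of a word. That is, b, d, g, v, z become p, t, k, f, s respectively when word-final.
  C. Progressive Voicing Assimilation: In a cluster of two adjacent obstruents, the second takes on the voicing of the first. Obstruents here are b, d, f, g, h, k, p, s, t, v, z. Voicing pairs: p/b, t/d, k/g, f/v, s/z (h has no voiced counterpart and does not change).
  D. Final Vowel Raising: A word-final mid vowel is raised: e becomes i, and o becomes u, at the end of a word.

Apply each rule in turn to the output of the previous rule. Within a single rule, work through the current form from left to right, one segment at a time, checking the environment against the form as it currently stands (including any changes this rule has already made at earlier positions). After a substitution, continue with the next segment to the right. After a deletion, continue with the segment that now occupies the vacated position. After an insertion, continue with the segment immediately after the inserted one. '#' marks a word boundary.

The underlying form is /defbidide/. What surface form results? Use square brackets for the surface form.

A Stop Lenition: [defbidide] → [defbizize]
B Final Obstruent Devoicing: no change — [defbizize]
C Progressive Voicing Assimilation: [defbizize] → [defpizize]
D Final Vowel Raising: [defpizize] → [defpizizi]

[defpizizi]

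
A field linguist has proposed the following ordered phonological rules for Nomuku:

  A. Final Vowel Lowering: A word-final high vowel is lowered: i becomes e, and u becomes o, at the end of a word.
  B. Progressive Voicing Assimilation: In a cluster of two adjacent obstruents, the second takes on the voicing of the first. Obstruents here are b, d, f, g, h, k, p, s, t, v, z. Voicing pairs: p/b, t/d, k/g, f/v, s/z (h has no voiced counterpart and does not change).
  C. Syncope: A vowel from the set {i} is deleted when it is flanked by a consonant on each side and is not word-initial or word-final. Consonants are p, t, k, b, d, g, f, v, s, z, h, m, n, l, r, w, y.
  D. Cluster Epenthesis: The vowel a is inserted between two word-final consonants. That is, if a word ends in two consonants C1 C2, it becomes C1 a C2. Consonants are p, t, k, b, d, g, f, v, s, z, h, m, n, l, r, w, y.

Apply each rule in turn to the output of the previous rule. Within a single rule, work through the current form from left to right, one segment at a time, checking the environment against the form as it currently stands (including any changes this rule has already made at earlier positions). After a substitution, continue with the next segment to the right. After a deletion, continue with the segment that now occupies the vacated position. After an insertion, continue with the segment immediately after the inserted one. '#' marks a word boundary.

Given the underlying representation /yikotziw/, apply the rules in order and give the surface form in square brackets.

[ykotsaw]

A Final Vowel Lowering: no change — [yikotziw]
B Progressive Voicing Assimilation: [yikotziw] → [yikotsiw]
C Syncope: [yikotsiw] → [ykotsw]
D Cluster Epenthesis: [ykotsw] → [ykotsaw]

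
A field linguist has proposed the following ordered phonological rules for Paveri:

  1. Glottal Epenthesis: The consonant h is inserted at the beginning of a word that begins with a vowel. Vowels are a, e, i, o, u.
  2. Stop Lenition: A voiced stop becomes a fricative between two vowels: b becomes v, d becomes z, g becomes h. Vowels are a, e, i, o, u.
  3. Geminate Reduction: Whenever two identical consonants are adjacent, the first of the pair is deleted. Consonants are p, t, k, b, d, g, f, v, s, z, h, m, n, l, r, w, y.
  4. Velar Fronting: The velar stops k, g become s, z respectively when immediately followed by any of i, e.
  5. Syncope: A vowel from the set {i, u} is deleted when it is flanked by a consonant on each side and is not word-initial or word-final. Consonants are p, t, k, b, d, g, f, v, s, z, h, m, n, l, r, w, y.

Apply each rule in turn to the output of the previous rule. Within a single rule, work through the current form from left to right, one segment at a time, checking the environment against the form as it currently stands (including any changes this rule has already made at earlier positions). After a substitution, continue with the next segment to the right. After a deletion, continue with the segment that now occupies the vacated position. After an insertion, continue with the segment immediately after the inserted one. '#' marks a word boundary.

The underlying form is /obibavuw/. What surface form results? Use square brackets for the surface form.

[hovvavw]

1 Glottal Epenthesis: [obibavuw] → [hobibavuw]
2 Stop Lenition: [hobibavuw] → [hovivavuw]
3 Geminate Reduction: no change — [hovivavuw]
4 Velar Fronting: no change — [hovivavuw]
5 Syncope: [hovivavuw] → [hovvavw]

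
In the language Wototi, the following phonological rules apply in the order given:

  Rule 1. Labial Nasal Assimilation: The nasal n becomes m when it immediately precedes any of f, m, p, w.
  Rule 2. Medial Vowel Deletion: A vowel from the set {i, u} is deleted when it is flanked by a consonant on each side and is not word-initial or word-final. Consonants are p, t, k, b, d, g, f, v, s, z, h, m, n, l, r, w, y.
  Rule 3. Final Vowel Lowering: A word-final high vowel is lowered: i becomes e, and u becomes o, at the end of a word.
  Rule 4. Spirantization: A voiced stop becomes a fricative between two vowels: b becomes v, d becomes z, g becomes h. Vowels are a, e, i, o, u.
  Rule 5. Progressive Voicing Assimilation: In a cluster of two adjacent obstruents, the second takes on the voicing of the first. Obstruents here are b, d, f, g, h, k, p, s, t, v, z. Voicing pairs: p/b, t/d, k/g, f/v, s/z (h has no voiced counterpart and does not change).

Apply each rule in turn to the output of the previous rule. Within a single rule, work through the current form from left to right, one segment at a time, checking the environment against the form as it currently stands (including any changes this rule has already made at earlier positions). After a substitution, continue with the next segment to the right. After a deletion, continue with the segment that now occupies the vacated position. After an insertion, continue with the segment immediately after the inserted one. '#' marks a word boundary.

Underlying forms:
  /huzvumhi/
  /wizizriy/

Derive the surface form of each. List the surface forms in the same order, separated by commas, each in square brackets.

/huzvumhi/:
  Rule 1 Labial Nasal Assimilation: no change — [huzvumhi]
  Rule 2 Medial Vowel Deletion: [huzvumhi] → [hzvmhi]
  Rule 3 Final Vowel Lowering: [hzvmhi] → [hzvmhe]
  Rule 4 Spirantization: no change — [hzvmhe]
  Rule 5 Progressive Voicing Assimilation: [hzvmhe] → [hsfmhe]
/wizizriy/:
  Rule 1 Labial Nasal Assimilation: no change — [wizizriy]
  Rule 2 Medial Vowel Deletion: [wizizriy] → [wzzry]
  Rule 3 Final Vowel Lowering: no change — [wzzry]
  Rule 4 Spirantization: no change — [wzzry]
  Rule 5 Progressive Voicing Assimilation: no change — [wzzry]

[hsfmhe], [wzzry]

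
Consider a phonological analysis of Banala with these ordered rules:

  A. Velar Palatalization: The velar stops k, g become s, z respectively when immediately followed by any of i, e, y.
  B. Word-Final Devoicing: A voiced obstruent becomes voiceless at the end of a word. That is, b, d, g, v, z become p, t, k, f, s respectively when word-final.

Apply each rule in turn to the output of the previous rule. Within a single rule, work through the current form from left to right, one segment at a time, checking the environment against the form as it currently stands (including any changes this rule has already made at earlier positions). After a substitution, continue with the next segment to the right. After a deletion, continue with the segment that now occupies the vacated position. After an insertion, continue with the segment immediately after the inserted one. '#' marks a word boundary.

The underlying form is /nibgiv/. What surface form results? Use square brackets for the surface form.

A Velar Palatalization: [nibgiv] → [nibziv]
B Word-Final Devoicing: [nibziv] → [nibzif]

[nibzif]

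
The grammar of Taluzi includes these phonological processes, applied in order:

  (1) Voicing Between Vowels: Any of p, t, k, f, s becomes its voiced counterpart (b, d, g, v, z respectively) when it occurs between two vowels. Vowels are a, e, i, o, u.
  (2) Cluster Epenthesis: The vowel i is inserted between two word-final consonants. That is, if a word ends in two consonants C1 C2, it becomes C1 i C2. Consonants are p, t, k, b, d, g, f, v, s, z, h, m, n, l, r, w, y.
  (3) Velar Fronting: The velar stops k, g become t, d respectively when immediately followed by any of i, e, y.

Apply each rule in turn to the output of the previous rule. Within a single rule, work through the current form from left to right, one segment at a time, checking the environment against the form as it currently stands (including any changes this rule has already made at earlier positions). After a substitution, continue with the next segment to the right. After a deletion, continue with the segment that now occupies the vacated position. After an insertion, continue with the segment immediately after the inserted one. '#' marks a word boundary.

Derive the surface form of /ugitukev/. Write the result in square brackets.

[udidudev]

(1) Voicing Between Vowels: [ugitukev] → [ugidugev]
(2) Cluster Epenthesis: no change — [ugidugev]
(3) Velar Fronting: [ugidugev] → [udidudev]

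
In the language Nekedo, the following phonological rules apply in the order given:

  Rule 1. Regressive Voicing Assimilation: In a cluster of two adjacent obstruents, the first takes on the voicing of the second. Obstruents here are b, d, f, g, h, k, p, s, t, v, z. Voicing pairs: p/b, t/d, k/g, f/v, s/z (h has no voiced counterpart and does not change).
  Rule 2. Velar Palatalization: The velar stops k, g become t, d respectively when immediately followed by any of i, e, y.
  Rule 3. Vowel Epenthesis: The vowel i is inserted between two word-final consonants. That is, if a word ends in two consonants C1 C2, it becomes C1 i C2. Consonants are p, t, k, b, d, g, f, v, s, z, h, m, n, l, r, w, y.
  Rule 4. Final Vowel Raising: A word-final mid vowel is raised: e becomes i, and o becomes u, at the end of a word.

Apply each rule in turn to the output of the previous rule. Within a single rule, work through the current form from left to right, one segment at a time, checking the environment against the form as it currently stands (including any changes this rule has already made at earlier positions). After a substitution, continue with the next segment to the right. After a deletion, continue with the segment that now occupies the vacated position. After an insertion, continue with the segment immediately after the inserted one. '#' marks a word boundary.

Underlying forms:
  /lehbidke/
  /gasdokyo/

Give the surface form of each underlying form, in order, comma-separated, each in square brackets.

/lehbidke/:
  Rule 1 Regressive Voicing Assimilation: [lehbidke] → [lehbitke]
  Rule 2 Velar Palatalization: [lehbitke] → [lehbitte]
  Rule 3 Vowel Epenthesis: no change — [lehbitte]
  Rule 4 Final Vowel Raising: [lehbitte] → [lehbitti]
/gasdokyo/:
  Rule 1 Regressive Voicing Assimilation: [gasdokyo] → [gazdokyo]
  Rule 2 Velar Palatalization: [gazdokyo] → [gazdotyo]
  Rule 3 Vowel Epenthesis: no change — [gazdotyo]
  Rule 4 Final Vowel Raising: [gazdotyo] → [gazdotyu]

[lehbitti], [gazdotyu]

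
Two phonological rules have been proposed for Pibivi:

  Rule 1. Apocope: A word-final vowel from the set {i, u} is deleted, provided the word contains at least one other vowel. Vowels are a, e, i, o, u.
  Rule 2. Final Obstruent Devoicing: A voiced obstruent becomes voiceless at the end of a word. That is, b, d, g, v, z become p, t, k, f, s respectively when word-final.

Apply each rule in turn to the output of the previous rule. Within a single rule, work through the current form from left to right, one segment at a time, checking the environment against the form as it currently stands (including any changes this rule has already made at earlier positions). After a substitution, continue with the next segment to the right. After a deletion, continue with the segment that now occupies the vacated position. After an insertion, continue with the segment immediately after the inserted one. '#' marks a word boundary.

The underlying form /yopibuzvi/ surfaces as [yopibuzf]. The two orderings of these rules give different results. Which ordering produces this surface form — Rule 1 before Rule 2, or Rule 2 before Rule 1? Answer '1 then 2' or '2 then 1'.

1 then 2

Order 1 then 2:
  1 Apocope: [yopibuzvi] → [yopibuzv]
  2 Final Obstruent Devoicing: [yopibuzv] → [yopibuzf]
  result: [yopibuzf]
Order 2 then 1:
  2 Final Obstruent Devoicing: no change — [yopibuzvi]
  1 Apocope: [yopibuzvi] → [yopibuzv]
  result: [yopibuzv]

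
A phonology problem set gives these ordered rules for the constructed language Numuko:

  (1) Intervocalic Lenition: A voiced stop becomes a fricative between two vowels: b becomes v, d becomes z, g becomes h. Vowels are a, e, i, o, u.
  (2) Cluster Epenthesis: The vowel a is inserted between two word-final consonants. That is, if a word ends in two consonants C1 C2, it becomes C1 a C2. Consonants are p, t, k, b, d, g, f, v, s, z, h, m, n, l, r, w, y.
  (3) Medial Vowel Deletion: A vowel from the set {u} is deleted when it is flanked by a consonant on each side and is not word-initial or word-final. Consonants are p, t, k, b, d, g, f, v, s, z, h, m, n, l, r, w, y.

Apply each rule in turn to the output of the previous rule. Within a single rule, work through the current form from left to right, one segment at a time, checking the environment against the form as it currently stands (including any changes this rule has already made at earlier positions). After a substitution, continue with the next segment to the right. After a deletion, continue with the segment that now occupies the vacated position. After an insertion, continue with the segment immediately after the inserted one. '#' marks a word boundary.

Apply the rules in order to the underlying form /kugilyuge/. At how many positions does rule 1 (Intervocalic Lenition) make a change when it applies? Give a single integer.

(1) Intervocalic Lenition: [kugilyuge] → [kuhilyuhe]
(2) Cluster Epenthesis: no change — [kuhilyuhe]
(3) Medial Vowel Deletion: [kuhilyuhe] → [khilyhe]
Rule 1 changed 2 position(s).

2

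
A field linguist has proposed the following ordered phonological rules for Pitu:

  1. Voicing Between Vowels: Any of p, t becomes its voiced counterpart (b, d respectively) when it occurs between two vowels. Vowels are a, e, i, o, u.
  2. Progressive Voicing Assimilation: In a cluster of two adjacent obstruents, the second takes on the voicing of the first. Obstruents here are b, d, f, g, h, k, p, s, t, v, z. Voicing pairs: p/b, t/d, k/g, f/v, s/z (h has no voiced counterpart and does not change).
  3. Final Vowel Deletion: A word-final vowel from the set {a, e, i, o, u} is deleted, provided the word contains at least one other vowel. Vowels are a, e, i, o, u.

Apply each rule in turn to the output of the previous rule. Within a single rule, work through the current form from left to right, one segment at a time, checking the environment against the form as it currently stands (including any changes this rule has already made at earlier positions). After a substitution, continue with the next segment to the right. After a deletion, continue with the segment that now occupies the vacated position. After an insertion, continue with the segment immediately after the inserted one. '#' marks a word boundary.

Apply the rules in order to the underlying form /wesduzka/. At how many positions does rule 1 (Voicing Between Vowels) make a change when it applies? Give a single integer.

0

1 Voicing Between Vowels: no change — [wesduzka]
2 Progressive Voicing Assimilation: [wesduzka] → [westuzga]
3 Final Vowel Deletion: [westuzga] → [westuzg]
Rule 1 changed 0 position(s).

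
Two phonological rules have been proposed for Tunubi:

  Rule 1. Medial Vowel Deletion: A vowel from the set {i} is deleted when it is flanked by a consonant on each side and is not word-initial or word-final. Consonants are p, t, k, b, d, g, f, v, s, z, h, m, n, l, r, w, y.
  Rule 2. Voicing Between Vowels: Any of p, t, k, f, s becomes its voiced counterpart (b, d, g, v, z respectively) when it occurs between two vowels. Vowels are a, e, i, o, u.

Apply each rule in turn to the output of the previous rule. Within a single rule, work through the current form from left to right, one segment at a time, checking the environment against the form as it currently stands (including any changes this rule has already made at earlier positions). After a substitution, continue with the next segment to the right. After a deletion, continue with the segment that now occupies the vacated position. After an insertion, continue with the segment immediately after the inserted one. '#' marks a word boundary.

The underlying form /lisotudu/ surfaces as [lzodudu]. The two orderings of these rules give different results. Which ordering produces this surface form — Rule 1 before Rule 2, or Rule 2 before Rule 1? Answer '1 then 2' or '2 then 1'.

2 then 1

Order 1 then 2:
  1 Medial Vowel Deletion: [lisotudu] → [lsotudu]
  2 Voicing Between Vowels: [lsotudu] → [lsodudu]
  result: [lsodudu]
Order 2 then 1:
  2 Voicing Between Vowels: [lisotudu] → [lizodudu]
  1 Medial Vowel Deletion: [lizodudu] → [lzodudu]
  result: [lzodudu]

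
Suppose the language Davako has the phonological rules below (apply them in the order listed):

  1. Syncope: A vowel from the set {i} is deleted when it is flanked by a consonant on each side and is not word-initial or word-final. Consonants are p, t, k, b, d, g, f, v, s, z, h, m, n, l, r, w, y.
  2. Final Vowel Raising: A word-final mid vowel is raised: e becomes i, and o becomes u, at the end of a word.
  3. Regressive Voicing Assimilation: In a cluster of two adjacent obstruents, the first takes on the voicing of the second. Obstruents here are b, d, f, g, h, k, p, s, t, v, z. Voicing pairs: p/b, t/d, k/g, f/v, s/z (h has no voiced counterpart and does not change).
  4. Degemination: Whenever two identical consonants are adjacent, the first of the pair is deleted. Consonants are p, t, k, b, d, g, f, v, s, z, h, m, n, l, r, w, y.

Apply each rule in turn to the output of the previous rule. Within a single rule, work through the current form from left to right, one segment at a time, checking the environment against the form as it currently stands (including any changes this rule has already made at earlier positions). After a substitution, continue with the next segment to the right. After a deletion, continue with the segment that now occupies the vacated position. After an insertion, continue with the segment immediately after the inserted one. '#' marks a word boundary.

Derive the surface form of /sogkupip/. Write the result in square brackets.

[sokup]

1 Syncope: [sogkupip] → [sogkupp]
2 Final Vowel Raising: no change — [sogkupp]
3 Regressive Voicing Assimilation: [sogkupp] → [sokkupp]
4 Degemination: [sokkupp] → [sokup]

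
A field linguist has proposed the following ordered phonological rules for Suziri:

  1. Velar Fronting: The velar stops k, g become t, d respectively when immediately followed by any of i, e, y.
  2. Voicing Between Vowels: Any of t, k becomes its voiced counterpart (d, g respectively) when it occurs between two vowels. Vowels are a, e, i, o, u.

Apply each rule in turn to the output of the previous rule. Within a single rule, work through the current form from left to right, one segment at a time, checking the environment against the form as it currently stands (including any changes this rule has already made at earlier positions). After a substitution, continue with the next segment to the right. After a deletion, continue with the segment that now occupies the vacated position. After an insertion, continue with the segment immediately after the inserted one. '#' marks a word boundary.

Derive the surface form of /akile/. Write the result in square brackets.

1 Velar Fronting: [akile] → [atile]
2 Voicing Between Vowels: [atile] → [adile]

[adile]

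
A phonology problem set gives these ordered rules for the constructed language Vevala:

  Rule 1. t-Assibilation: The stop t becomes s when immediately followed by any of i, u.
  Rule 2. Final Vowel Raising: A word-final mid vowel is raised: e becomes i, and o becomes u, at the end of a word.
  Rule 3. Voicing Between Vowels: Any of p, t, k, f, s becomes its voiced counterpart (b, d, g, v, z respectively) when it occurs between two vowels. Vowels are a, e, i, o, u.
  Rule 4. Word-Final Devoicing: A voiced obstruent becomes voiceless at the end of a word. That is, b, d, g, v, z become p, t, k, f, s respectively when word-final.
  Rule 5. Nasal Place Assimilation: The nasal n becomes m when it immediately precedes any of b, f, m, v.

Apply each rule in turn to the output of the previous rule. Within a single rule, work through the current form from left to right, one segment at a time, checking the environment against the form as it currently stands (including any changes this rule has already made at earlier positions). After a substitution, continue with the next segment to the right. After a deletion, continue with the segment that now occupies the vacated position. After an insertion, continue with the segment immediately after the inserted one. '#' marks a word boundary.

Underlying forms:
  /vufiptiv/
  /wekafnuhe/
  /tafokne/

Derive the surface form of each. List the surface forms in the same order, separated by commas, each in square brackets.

[vuvipsif], [wegafnuhi], [tavokni]

/vufiptiv/:
  Rule 1 t-Assibilation: [vufiptiv] → [vufipsiv]
  Rule 2 Final Vowel Raising: no change — [vufipsiv]
  Rule 3 Voicing Between Vowels: [vufipsiv] → [vuvipsiv]
  Rule 4 Word-Final Devoicing: [vuvipsiv] → [vuvipsif]
  Rule 5 Nasal Place Assimilation: no change — [vuvipsif]
/wekafnuhe/:
  Rule 1 t-Assibilation: no change — [wekafnuhe]
  Rule 2 Final Vowel Raising: [wekafnuhe] → [wekafnuhi]
  Rule 3 Voicing Between Vowels: [wekafnuhi] → [wegafnuhi]
  Rule 4 Word-Final Devoicing: no change — [wegafnuhi]
  Rule 5 Nasal Place Assimilation: no change — [wegafnuhi]
/tafokne/:
  Rule 1 t-Assibilation: no change — [tafokne]
  Rule 2 Final Vowel Raising: [tafokne] → [tafokni]
  Rule 3 Voicing Between Vowels: [tafokni] → [tavokni]
  Rule 4 Word-Final Devoicing: no change — [tavokni]
  Rule 5 Nasal Place Assimilation: no change — [tavokni]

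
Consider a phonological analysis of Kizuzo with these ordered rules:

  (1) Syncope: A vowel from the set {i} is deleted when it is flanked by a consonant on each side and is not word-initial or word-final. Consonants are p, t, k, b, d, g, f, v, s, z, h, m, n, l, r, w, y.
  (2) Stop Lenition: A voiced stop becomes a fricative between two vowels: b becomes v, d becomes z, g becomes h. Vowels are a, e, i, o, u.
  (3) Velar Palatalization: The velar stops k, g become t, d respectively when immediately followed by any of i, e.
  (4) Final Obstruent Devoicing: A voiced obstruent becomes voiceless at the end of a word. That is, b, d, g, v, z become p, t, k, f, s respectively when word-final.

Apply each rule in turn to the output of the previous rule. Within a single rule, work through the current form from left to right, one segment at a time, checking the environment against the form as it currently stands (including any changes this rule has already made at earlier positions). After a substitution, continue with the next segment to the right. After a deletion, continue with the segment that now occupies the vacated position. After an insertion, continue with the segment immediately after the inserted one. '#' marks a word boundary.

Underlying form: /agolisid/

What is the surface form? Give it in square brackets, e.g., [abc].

[aholst]

(1) Syncope: [agolisid] → [agolsd]
(2) Stop Lenition: [agolsd] → [aholsd]
(3) Velar Palatalization: no change — [aholsd]
(4) Final Obstruent Devoicing: [aholsd] → [aholst]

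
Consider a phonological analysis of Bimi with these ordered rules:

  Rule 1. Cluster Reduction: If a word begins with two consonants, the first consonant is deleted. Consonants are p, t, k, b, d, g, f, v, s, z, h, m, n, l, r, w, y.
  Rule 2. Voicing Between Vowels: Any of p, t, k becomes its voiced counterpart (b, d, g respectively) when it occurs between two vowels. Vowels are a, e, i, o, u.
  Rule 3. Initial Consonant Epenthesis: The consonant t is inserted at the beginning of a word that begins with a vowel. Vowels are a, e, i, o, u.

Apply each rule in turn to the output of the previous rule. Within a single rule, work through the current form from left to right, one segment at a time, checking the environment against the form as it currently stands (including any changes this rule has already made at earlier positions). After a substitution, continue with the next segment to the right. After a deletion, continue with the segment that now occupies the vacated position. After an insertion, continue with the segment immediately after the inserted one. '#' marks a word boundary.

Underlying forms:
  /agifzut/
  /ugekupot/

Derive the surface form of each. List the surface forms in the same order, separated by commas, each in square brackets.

/agifzut/:
  Rule 1 Cluster Reduction: no change — [agifzut]
  Rule 2 Voicing Between Vowels: no change — [agifzut]
  Rule 3 Initial Consonant Epenthesis: [agifzut] → [tagifzut]
/ugekupot/:
  Rule 1 Cluster Reduction: no change — [ugekupot]
  Rule 2 Voicing Between Vowels: [ugekupot] → [ugegubot]
  Rule 3 Initial Consonant Epenthesis: [ugegubot] → [tugegubot]

[tagifzut], [tugegubot]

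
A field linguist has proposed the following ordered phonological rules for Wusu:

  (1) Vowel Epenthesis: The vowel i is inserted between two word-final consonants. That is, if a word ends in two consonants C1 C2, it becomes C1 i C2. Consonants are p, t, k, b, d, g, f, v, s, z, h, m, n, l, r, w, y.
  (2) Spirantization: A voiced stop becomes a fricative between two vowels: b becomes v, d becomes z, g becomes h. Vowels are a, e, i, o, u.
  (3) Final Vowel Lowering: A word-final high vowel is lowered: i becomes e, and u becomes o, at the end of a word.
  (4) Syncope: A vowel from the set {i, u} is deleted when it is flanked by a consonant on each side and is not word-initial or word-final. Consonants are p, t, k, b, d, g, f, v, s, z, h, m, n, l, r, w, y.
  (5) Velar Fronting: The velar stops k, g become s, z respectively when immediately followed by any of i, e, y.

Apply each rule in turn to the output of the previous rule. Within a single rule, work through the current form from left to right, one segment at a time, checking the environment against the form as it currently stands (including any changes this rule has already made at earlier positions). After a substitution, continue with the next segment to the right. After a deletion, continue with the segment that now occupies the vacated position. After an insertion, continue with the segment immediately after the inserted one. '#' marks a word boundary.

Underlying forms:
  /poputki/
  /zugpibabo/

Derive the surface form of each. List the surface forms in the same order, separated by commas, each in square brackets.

[poptse], [zgpvavo]

/poputki/:
  (1) Vowel Epenthesis: no change — [poputki]
  (2) Spirantization: no change — [poputki]
  (3) Final Vowel Lowering: [poputki] → [poputke]
  (4) Syncope: [poputke] → [poptke]
  (5) Velar Fronting: [poptke] → [poptse]
/zugpibabo/:
  (1) Vowel Epenthesis: no change — [zugpibabo]
  (2) Spirantization: [zugpibabo] → [zugpivavo]
  (3) Final Vowel Lowering: no change — [zugpivavo]
  (4) Syncope: [zugpivavo] → [zgpvavo]
  (5) Velar Fronting: no change — [zgpvavo]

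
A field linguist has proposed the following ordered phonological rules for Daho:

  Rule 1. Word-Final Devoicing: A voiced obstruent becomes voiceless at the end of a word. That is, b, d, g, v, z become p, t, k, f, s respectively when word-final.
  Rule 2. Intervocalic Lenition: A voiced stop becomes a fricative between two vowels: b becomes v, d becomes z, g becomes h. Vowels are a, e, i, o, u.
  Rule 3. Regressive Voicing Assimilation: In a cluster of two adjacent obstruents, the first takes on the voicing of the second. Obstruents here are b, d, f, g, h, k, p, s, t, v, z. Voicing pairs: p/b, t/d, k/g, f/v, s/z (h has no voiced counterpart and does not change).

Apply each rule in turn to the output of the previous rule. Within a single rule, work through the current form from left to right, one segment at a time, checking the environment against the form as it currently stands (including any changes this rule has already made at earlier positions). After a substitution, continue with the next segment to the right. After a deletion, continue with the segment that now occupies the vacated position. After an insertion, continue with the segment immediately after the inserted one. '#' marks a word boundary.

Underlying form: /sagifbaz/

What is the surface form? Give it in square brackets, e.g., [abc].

Rule 1 Word-Final Devoicing: [sagifbaz] → [sagifbas]
Rule 2 Intervocalic Lenition: [sagifbas] → [sahifbas]
Rule 3 Regressive Voicing Assimilation: [sahifbas] → [sahivbas]

[sahivbas]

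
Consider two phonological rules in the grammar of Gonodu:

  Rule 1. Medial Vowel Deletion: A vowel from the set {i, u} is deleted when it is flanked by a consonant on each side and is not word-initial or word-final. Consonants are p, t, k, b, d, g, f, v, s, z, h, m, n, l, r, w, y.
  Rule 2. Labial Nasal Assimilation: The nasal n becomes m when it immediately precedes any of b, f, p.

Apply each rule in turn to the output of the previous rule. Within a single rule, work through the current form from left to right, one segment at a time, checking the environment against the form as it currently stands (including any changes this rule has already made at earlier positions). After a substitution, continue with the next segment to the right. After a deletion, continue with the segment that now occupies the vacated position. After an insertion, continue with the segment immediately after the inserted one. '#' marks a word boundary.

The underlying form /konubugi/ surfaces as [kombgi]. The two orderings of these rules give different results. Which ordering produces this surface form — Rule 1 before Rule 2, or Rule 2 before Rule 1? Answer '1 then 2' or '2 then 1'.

Order 1 then 2:
  1 Medial Vowel Deletion: [konubugi] → [konbgi]
  2 Labial Nasal Assimilation: [konbgi] → [kombgi]
  result: [kombgi]
Order 2 then 1:
  2 Labial Nasal Assimilation: no change — [konubugi]
  1 Medial Vowel Deletion: [konubugi] → [konbgi]
  result: [konbgi]

1 then 2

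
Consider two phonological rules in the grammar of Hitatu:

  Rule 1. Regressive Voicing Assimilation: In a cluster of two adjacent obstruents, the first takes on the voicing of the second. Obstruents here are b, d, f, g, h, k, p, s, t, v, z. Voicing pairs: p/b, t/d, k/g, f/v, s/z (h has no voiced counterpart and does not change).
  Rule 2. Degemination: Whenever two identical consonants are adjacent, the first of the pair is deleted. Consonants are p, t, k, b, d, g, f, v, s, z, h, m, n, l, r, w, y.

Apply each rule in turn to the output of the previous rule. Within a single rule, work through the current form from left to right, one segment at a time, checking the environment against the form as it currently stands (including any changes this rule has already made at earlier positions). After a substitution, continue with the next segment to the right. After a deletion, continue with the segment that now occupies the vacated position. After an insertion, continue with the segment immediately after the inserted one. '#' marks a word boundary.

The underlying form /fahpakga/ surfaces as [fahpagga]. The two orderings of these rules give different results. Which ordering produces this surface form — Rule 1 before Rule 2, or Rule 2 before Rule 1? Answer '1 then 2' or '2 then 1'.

Order 1 then 2:
  1 Regressive Voicing Assimilation: [fahpakga] → [fahpagga]
  2 Degemination: [fahpagga] → [fahpaga]
  result: [fahpaga]
Order 2 then 1:
  2 Degemination: no change — [fahpakga]
  1 Regressive Voicing Assimilation: [fahpakga] → [fahpagga]
  result: [fahpagga]

2 then 1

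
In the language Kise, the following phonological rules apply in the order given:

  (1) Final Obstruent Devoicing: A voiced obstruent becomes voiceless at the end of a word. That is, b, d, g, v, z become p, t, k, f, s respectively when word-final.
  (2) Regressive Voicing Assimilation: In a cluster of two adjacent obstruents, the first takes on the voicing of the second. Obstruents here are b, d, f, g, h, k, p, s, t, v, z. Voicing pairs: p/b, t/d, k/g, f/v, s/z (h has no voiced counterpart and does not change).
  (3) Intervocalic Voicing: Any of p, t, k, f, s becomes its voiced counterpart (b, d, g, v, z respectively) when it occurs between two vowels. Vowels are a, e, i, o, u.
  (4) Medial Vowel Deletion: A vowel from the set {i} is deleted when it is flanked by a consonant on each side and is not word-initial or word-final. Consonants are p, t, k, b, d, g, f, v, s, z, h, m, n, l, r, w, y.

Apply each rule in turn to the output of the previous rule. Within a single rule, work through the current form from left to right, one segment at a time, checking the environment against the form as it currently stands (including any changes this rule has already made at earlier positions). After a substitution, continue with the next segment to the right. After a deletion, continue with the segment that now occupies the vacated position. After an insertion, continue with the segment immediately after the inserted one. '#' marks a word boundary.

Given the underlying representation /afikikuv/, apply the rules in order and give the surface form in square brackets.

[avgguf]

(1) Final Obstruent Devoicing: [afikikuv] → [afikikuf]
(2) Regressive Voicing Assimilation: no change — [afikikuf]
(3) Intervocalic Voicing: [afikikuf] → [avigiguf]
(4) Medial Vowel Deletion: [avigiguf] → [avgguf]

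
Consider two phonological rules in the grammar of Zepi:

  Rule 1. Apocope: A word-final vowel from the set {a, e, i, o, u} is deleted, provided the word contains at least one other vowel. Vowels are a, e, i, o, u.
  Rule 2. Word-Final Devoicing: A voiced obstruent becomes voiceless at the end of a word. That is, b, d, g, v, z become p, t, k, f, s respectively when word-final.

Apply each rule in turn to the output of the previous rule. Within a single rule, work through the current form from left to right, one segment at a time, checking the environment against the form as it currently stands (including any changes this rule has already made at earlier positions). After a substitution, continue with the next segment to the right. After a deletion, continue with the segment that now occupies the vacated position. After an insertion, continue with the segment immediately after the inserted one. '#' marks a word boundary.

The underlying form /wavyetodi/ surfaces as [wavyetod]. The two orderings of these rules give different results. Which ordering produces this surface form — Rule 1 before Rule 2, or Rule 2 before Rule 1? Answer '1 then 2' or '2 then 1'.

Order 1 then 2:
  1 Apocope: [wavyetodi] → [wavyetod]
  2 Word-Final Devoicing: [wavyetod] → [wavyetot]
  result: [wavyetot]
Order 2 then 1:
  2 Word-Final Devoicing: no change — [wavyetodi]
  1 Apocope: [wavyetodi] → [wavyetod]
  result: [wavyetod]

2 then 1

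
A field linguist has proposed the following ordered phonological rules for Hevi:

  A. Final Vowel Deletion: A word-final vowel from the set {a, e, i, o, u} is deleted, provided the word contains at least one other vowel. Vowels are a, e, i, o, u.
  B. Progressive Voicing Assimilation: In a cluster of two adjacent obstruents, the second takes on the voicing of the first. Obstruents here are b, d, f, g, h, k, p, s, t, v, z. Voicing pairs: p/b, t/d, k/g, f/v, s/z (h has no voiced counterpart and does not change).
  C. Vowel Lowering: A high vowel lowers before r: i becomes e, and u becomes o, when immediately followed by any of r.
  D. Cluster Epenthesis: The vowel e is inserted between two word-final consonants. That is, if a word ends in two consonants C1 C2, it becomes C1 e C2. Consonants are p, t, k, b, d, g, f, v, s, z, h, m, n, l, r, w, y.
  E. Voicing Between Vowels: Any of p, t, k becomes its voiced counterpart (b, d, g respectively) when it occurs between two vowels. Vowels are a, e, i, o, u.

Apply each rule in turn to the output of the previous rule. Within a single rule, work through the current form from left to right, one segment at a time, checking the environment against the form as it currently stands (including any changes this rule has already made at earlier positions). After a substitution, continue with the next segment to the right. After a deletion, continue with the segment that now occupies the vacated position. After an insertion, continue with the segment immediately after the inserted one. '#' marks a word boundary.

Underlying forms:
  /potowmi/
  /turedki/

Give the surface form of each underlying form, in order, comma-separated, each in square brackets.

[podowem], [toredeg]

/potowmi/:
  A Final Vowel Deletion: [potowmi] → [potowm]
  B Progressive Voicing Assimilation: no change — [potowm]
  C Vowel Lowering: no change — [potowm]
  D Cluster Epenthesis: [potowm] → [potowem]
  E Voicing Between Vowels: [potowem] → [podowem]
/turedki/:
  A Final Vowel Deletion: [turedki] → [turedk]
  B Progressive Voicing Assimilation: [turedk] → [turedg]
  C Vowel Lowering: [turedg] → [toredg]
  D Cluster Epenthesis: [toredg] → [toredeg]
  E Voicing Between Vowels: no change — [toredeg]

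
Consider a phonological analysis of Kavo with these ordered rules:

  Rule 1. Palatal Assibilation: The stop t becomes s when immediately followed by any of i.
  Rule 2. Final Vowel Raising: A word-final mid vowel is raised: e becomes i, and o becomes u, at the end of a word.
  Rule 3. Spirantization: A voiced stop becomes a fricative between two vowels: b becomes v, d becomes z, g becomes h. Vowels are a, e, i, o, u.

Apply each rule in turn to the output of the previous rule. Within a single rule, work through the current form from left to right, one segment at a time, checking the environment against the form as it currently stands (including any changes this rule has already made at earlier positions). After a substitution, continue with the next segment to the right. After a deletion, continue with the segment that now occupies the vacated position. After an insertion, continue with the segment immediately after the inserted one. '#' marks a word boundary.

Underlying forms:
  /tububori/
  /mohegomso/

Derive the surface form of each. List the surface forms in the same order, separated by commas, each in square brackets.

/tububori/:
  Rule 1 Palatal Assibilation: no change — [tububori]
  Rule 2 Final Vowel Raising: no change — [tububori]
  Rule 3 Spirantization: [tububori] → [tuvuvori]
/mohegomso/:
  Rule 1 Palatal Assibilation: no change — [mohegomso]
  Rule 2 Final Vowel Raising: [mohegomso] → [mohegomsu]
  Rule 3 Spirantization: [mohegomsu] → [mohehomsu]

[tuvuvori], [mohehomsu]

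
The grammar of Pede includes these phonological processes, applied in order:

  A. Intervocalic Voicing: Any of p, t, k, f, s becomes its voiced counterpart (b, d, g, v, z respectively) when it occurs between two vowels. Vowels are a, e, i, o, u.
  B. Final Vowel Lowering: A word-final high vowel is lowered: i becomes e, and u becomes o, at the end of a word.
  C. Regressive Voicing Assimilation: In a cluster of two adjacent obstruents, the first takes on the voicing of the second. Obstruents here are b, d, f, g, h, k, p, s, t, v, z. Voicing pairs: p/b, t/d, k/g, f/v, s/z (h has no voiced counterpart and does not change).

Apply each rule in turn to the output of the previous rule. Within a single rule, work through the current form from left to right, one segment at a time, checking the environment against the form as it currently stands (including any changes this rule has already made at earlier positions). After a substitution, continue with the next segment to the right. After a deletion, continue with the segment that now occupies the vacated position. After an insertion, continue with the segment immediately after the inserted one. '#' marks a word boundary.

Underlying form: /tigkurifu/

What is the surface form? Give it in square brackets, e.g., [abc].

A Intervocalic Voicing: [tigkurifu] → [tigkurivu]
B Final Vowel Lowering: [tigkurivu] → [tigkurivo]
C Regressive Voicing Assimilation: [tigkurivo] → [tikkurivo]

[tikkurivo]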